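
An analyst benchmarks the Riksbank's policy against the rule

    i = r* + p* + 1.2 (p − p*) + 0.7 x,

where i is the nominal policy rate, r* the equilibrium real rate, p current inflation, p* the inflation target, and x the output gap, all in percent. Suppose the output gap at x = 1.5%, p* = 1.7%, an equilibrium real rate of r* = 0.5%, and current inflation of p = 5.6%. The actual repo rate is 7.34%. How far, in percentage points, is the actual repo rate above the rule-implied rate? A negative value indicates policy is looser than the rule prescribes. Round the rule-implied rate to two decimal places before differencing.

i = 0.5 + 1.7 + 1.2 × (5.6 − 1.7) + 0.7 × 1.5
   = 0.5 + 1.7 + 4.68 + 1.05 = 7.93
Deviation = 7.34 − 7.93 = -0.59 pp.

-0.59 pp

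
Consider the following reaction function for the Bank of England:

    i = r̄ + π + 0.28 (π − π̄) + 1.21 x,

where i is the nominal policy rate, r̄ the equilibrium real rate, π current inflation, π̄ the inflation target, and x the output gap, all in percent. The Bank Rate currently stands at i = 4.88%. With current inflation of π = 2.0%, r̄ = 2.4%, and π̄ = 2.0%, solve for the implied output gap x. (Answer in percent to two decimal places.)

1.21 x = 4.88 − 2.4 − 2.0 − 0.28 × (2.0 − 2.0) = 0.48
x = 0.48 / 1.21 = 0.40

0.40%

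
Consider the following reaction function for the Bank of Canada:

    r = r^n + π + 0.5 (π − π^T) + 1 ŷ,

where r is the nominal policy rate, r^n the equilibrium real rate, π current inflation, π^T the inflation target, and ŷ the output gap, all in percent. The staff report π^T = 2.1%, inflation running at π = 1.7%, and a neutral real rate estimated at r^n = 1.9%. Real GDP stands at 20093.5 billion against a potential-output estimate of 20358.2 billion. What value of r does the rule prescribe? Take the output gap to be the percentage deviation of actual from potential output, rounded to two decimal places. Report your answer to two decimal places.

2.10%

Output gap = 100 × (20093.5 − 20358.2) / 20358.2 = -1.30%.
r = 1.90 + 1.70 + 0.5 × (1.70 − 2.10) + 1 × (-1.30)
   = 1.90 + 1.7 − 0.2 − 1.3 = 2.10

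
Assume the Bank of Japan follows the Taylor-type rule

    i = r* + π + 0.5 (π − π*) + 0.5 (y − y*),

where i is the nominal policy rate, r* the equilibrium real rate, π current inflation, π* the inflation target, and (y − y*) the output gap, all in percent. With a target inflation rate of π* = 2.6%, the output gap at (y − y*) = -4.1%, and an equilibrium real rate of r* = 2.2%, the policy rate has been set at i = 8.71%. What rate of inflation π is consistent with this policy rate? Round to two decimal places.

6.57%

Collecting π: i = r* + (1 + 0.5) π − 0.5 π* + 0.5 (y − y*)
1.5 π = 8.71 − 2.2 + 0.5 × 2.6 − 0.5 × (-4.1) = 9.86
π = 9.86 / 1.5 = 6.57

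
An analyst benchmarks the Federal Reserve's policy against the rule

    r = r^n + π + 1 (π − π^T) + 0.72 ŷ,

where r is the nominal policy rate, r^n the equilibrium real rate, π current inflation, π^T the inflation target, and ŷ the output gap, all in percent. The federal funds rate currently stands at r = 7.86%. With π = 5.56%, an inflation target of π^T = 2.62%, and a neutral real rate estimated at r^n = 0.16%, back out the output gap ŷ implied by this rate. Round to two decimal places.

0.72 ŷ = 7.86 − 0.16 − 5.56 − 1 × (5.56 − 2.62) = -0.8
ŷ = -0.8 / 0.72 = -1.11

-1.11%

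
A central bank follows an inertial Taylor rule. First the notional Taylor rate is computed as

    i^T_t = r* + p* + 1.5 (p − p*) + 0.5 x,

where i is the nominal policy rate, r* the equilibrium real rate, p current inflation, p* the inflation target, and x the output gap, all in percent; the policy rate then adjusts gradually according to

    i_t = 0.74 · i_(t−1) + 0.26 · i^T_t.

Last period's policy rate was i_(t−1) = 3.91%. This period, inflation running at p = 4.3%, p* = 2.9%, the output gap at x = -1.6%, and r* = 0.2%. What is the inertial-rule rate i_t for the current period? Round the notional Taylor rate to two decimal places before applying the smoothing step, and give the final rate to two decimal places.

4.04%

i^T_t = 0.2 + 2.9 + 1.5 × (4.3 − 2.9) + 0.5 × (-1.6)
   = 0.2 + 2.9 + 2.1 − 0.8 = 4.40
i_t = 0.74 × 3.91 + 0.26 × 4.40 = 2.8934 + 1.144 = 4.04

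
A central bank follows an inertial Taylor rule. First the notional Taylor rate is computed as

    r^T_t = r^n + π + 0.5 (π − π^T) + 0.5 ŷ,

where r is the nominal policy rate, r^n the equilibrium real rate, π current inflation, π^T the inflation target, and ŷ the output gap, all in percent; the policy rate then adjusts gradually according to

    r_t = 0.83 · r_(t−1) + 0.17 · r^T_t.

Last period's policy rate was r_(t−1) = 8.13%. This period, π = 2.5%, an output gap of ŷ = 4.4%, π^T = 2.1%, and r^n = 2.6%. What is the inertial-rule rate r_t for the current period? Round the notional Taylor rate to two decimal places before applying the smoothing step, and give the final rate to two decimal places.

8.02%

r^T_t = 2.6 + 2.5 + 0.5 × (2.5 − 2.1) + 0.5 × 4.4
   = 2.6 + 2.5 + 0.2 + 2.2 = 7.50
r_t = 0.83 × 8.13 + 0.17 × 7.50 = 6.7479 + 1.275 = 8.02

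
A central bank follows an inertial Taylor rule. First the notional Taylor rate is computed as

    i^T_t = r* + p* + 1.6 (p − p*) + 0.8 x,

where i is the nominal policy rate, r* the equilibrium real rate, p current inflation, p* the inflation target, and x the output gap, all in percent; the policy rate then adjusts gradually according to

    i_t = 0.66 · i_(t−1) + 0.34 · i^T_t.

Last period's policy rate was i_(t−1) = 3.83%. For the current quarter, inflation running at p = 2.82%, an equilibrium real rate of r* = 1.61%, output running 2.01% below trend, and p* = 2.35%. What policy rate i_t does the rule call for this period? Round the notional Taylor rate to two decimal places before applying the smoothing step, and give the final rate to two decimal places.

3.58%

Output 2.01% below potential → x = -2.01.
i^T_t = 1.61 + 2.35 + 1.6 × (2.82 − 2.35) + 0.8 × (-2.01)
   = 1.61 + 2.35 + 0.752 − 1.608 = 3.10
i_t = 0.66 × 3.83 + 0.34 × 3.10 = 2.5278 + 1.054 = 3.58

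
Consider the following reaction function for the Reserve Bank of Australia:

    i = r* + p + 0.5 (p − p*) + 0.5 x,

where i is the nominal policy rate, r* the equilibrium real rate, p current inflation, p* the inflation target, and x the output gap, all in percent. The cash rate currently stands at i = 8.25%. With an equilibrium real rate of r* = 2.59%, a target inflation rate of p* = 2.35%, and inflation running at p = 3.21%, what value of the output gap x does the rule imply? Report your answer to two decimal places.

4.04%

0.5 x = 8.25 − 2.59 − 3.21 − 0.5 × (3.21 − 2.35) = 2.02
x = 2.02 / 0.5 = 4.04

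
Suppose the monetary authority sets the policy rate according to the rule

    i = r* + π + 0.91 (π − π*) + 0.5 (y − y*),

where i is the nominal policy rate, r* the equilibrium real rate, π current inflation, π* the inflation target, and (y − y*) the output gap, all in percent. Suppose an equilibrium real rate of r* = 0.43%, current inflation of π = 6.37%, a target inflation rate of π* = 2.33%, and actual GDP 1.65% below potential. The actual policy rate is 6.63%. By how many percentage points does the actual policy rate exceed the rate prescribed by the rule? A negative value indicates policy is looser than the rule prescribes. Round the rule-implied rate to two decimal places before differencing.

-3.02 pp

Output 1.65% below potential → (y − y*) = -1.65.
i = 0.43 + 6.37 + 0.91 × (6.37 − 2.33) + 0.5 × (-1.65)
   = 0.43 + 6.37 + 3.6764 − 0.825 = 9.65
Deviation = 6.63 − 9.65 = -3.02 pp.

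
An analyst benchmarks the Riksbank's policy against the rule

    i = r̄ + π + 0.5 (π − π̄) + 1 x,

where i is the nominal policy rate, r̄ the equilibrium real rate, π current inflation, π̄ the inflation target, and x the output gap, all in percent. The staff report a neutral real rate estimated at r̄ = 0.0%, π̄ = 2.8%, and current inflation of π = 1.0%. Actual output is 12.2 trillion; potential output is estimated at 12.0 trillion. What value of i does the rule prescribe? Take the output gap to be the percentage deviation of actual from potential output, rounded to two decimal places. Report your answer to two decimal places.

Output gap = 100 × (12.2 − 12.0) / 12.0 = 1.67%.
i = 0.00 + 1.00 + 0.5 × (1.00 − 2.80) + 1 × 1.67
   = 0.00 + 1 − 0.9 + 1.67 = 1.77

1.77%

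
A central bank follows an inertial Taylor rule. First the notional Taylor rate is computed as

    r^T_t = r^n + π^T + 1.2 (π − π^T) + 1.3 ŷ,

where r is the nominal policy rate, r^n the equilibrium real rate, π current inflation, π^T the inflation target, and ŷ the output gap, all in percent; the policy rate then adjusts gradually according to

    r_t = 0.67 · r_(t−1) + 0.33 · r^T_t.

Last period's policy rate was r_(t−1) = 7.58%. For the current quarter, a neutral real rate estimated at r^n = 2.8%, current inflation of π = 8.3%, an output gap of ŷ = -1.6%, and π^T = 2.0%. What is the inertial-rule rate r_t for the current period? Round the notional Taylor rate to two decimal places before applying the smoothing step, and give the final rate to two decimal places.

r^T_t = 2.8 + 2.0 + 1.2 × (8.3 − 2.0) + 1.3 × (-1.6)
   = 2.8 + 2 + 7.56 − 2.08 = 10.28
r_t = 0.67 × 7.58 + 0.33 × 10.28 = 5.0786 + 3.3924 = 8.47

8.47%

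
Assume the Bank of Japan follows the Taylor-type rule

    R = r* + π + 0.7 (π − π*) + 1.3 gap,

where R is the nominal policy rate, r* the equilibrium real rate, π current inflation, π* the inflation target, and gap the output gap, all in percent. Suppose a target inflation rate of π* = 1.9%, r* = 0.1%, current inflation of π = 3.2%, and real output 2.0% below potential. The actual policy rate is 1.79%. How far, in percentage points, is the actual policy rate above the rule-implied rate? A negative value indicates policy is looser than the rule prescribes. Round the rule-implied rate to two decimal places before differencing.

0.18 pp

Output 2.0% below potential → gap = -2.0.
R = 0.1 + 3.2 + 0.7 × (3.2 − 1.9) + 1.3 × (-2.0)
   = 0.1 + 3.2 + 0.91 − 2.6 = 1.61
Deviation = 1.79 − 1.61 = 0.18 pp.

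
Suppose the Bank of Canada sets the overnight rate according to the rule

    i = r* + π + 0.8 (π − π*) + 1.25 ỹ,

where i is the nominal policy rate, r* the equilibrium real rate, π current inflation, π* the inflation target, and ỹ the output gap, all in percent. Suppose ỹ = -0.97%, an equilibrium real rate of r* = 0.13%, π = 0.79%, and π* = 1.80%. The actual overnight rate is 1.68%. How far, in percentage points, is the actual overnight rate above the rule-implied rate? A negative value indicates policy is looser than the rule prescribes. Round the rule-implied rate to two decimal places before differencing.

i = 0.13 + 0.79 + 0.8 × (0.79 − 1.80) + 1.25 × (-0.97)
   = 0.13 + 0.79 − 0.808 − 1.2125 = -1.10
Deviation = 1.68 − (-1.10) = 2.78 pp.

2.78 pp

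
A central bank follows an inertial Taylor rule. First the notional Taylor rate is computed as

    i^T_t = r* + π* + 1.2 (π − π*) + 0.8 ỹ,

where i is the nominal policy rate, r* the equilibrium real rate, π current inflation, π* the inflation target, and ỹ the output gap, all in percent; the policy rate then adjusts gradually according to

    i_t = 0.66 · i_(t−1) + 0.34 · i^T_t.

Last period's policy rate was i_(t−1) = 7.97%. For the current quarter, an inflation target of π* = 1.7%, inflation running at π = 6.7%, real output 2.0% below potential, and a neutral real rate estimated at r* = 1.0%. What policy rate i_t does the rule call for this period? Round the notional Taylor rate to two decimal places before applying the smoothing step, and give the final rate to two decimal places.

Output 2.0% below potential → ỹ = -2.0.
i^T_t = 1.0 + 1.7 + 1.2 × (6.7 − 1.7) + 0.8 × (-2.0)
   = 1.0 + 1.7 + 6 − 1.6 = 7.10
i_t = 0.66 × 7.97 + 0.34 × 7.10 = 5.2602 + 2.414 = 7.67

7.67%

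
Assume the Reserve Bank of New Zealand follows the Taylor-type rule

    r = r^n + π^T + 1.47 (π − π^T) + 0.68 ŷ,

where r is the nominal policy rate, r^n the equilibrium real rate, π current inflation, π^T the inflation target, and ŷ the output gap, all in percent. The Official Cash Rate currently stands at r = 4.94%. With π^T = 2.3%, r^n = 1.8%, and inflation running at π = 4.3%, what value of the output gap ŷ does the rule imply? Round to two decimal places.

0.68 ŷ = 4.94 − 1.8 − 2.3 − 1.47 × (4.3 − 2.3) = -2.1
ŷ = -2.1 / 0.68 = -3.09

-3.09%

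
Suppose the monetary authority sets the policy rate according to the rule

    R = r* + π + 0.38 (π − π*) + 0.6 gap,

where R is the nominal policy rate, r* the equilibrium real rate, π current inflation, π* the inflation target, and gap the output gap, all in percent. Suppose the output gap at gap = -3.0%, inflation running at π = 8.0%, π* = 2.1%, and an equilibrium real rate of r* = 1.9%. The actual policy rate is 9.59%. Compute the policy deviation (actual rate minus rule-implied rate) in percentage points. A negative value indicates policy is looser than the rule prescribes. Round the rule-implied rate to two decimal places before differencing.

-0.75 pp

R = 1.9 + 8.0 + 0.38 × (8.0 − 2.1) + 0.6 × (-3.0)
   = 1.9 + 8 + 2.242 − 1.8 = 10.34
Deviation = 9.59 − 10.34 = -0.75 pp.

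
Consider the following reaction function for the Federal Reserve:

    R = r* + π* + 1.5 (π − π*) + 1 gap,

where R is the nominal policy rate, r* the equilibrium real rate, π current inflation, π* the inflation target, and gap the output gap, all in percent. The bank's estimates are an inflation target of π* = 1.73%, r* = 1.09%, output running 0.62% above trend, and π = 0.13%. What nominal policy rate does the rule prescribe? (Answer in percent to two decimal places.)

1.04%

Output 0.62% above potential → gap = 0.62.
R = 1.09 + 1.73 + 1.5 × (0.13 − 1.73) + 1 × 0.62
   = 1.09 + 1.73 − 2.4 + 0.62 = 1.04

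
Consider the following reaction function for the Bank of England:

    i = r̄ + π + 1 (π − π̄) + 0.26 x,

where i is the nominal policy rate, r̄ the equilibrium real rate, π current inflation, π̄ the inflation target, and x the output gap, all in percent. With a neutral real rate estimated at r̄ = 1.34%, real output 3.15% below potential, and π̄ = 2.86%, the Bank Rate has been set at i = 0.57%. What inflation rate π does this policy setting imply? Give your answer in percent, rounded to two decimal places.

1.45%

Output 3.15% below potential → x = -3.15.
Collecting π: i = r̄ + (1 + 1) π − 1 π̄ + 0.26 x
2 π = 0.57 − 1.34 + 1 × 2.86 − 0.26 × (-3.15) = 2.909
π = 2.909 / 2 = 1.45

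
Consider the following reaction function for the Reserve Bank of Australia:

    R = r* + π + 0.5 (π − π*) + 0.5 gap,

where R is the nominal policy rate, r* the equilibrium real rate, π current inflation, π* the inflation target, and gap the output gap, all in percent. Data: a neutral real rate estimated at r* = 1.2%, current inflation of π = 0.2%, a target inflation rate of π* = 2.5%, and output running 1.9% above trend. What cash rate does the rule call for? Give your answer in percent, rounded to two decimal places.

1.20%

Output 1.9% above potential → gap = 1.9.
R = 1.2 + 0.2 + 0.5 × (0.2 − 2.5) + 0.5 × 1.9
   = 1.2 + 0.2 − 1.15 + 0.95 = 1.20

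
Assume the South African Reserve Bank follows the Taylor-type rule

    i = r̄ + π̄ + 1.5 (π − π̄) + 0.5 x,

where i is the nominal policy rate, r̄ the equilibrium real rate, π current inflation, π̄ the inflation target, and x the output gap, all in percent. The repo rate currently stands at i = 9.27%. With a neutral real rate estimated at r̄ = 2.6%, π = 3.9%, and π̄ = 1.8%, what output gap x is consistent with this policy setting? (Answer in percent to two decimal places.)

0.5 x = 9.27 − 2.6 − 1.8 − 1.5 × (3.9 − 1.8) = 1.72
x = 1.72 / 0.5 = 3.44

3.44%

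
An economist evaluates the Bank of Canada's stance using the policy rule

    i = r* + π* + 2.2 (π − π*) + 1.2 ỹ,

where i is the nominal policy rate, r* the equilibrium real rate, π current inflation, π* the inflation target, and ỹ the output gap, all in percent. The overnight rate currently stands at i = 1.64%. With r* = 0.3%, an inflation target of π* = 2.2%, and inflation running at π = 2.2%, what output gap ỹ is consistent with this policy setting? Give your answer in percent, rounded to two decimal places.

1.2 ỹ = 1.64 − 0.3 − 2.2 − 2.2 × (2.2 − 2.2) = -0.86
ỹ = -0.86 / 1.2 = -0.72

-0.72%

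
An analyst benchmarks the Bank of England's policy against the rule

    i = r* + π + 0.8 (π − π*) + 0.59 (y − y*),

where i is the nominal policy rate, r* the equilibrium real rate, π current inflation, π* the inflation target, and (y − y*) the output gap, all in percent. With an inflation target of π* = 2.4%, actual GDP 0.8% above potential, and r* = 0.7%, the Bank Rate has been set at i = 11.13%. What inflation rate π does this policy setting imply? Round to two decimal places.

6.60%

Output 0.8% above potential → (y − y*) = 0.8.
Collecting π: i = r* + (1 + 0.8) π − 0.8 π* + 0.59 (y − y*)
1.8 π = 11.13 − 0.7 + 0.8 × 2.4 − 0.59 × 0.8 = 11.878
π = 11.878 / 1.8 = 6.60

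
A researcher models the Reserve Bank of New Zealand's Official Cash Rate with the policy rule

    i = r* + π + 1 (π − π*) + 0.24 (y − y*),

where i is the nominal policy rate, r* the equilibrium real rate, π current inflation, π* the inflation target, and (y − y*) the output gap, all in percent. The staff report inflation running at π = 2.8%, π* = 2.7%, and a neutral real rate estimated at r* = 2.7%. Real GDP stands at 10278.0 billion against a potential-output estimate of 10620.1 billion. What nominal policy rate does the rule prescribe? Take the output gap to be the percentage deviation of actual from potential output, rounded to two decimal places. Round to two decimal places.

Output gap = 100 × (10278.0 − 10620.1) / 10620.1 = -3.22%.
i = 2.70 + 2.80 + 1 × (2.80 − 2.70) + 0.24 × (-3.22)
   = 2.70 + 2.8 + 0.1 − 0.7728 = 4.83

4.83%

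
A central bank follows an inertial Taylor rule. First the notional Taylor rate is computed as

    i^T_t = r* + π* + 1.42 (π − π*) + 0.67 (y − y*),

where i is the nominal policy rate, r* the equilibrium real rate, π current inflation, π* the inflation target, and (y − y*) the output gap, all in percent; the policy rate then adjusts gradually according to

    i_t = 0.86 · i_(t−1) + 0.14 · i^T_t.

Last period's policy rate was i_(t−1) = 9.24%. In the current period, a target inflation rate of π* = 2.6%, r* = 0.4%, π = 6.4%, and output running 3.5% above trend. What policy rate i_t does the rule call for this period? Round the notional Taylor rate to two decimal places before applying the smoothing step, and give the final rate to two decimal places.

9.45%

Output 3.5% above potential → (y − y*) = 3.5.
i^T_t = 0.4 + 2.6 + 1.42 × (6.4 − 2.6) + 0.67 × 3.5
   = 0.4 + 2.6 + 5.396 + 2.345 = 10.74
i_t = 0.86 × 9.24 + 0.14 × 10.74 = 7.9464 + 1.5036 = 9.45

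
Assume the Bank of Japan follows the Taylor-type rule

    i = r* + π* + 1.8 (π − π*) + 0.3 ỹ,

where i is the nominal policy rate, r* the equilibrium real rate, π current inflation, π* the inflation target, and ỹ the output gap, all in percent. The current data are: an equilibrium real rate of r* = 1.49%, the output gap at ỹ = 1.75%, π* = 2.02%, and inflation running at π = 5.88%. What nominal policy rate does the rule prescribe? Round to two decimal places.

10.98%

i = 1.49 + 2.02 + 1.8 × (5.88 − 2.02) + 0.3 × 1.75
   = 1.49 + 2.02 + 6.948 + 0.525 = 10.98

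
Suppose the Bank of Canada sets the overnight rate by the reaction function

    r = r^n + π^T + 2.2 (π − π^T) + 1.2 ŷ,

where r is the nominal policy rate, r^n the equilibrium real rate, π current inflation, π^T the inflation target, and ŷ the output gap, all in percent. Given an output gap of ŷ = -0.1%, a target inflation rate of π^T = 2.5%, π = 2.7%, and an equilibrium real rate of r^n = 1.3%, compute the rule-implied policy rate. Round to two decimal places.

4.12%

r = 1.3 + 2.5 + 2.2 × (2.7 − 2.5) + 1.2 × (-0.1)
   = 1.3 + 2.5 + 0.44 − 0.12 = 4.12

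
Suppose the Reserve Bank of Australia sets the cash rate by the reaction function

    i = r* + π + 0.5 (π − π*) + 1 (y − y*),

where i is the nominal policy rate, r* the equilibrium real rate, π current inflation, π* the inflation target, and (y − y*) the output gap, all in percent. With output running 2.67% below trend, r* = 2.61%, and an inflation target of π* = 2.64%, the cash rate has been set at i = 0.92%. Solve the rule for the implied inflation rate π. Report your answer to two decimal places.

1.53%

Output 2.67% below potential → (y − y*) = -2.67.
Collecting π: i = r* + (1 + 0.5) π − 0.5 π* + 1 (y − y*)
1.5 π = 0.92 − 2.61 + 0.5 × 2.64 − 1 × (-2.67) = 2.3
π = 2.3 / 1.5 = 1.53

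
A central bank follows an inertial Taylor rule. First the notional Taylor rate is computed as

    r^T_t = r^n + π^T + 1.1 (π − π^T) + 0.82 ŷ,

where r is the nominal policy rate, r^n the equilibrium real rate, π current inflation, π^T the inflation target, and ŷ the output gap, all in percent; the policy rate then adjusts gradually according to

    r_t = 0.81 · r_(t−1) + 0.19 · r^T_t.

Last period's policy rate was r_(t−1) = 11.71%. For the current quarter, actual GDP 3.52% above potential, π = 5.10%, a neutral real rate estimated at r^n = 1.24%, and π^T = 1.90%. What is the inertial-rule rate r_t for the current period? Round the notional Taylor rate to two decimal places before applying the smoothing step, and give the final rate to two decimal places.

Output 3.52% above potential → ŷ = 3.52.
r^T_t = 1.24 + 1.90 + 1.1 × (5.10 − 1.90) + 0.82 × 3.52
   = 1.24 + 1.9 + 3.52 + 2.8864 = 9.55
r_t = 0.81 × 11.71 + 0.19 × 9.55 = 9.4851 + 1.8145 = 11.30

11.30%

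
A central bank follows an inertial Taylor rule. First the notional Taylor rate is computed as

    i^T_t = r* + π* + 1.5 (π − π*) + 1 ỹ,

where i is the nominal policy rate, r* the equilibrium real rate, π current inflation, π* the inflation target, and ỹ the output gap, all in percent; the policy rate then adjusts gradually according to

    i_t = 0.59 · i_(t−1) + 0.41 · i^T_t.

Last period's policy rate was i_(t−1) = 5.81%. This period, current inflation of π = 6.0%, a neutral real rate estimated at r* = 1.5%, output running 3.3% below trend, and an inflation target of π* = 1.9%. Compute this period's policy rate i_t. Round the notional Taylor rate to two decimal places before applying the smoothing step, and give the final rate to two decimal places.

Output 3.3% below potential → ỹ = -3.3.
i^T_t = 1.5 + 1.9 + 1.5 × (6.0 − 1.9) + 1 × (-3.3)
   = 1.5 + 1.9 + 6.15 − 3.3 = 6.25
i_t = 0.59 × 5.81 + 0.41 × 6.25 = 3.4279 + 2.5625 = 5.99

5.99%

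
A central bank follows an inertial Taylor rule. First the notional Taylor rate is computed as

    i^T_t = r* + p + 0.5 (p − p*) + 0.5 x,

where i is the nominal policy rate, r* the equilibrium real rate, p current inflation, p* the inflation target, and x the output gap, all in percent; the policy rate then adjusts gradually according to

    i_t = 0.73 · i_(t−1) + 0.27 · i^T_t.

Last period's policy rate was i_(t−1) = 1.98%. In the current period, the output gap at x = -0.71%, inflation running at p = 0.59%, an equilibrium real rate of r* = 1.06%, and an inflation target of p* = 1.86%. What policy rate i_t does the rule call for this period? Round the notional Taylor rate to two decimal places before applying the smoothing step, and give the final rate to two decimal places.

1.62%

i^T_t = 1.06 + 0.59 + 0.5 × (0.59 − 1.86) + 0.5 × (-0.71)
   = 1.06 + 0.59 − 0.635 − 0.355 = 0.66
i_t = 0.73 × 1.98 + 0.27 × 0.66 = 1.4454 + 0.1782 = 1.62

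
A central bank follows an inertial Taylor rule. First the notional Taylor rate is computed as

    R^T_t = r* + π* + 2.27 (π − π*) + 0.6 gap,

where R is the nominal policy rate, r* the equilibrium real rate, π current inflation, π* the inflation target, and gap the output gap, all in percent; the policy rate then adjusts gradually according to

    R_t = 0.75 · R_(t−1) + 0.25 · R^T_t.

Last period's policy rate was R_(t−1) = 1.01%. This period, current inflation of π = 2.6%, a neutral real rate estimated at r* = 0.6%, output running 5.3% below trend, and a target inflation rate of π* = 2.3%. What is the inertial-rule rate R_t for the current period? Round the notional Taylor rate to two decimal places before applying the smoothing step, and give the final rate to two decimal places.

Output 5.3% below potential → gap = -5.3.
R^T_t = 0.6 + 2.3 + 2.27 × (2.6 − 2.3) + 0.6 × (-5.3)
   = 0.6 + 2.3 + 0.681 − 3.18 = 0.40
R_t = 0.75 × 1.01 + 0.25 × 0.40 = 0.7575 + 0.1 = 0.86

0.86%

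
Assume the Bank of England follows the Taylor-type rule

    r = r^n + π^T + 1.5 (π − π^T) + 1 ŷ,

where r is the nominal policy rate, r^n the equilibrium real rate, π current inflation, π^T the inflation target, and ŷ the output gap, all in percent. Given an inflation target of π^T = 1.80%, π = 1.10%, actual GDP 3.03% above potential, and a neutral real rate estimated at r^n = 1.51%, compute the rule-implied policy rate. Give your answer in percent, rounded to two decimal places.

Output 3.03% above potential → ŷ = 3.03.
r = 1.51 + 1.80 + 1.5 × (1.10 − 1.80) + 1 × 3.03
   = 1.51 + 1.8 − 1.05 + 3.03 = 5.29

5.29%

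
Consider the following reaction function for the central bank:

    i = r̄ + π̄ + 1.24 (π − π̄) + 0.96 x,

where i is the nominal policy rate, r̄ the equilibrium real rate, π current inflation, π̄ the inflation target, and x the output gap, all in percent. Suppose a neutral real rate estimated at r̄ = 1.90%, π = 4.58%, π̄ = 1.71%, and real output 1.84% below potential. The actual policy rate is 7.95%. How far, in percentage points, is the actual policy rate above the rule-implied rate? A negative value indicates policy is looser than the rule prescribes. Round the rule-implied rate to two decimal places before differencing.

Output 1.84% below potential → x = -1.84.
i = 1.90 + 1.71 + 1.24 × (4.58 − 1.71) + 0.96 × (-1.84)
   = 1.90 + 1.71 + 3.5588 − 1.7664 = 5.40
Deviation = 7.95 − 5.40 = 2.55 pp.

2.55 pp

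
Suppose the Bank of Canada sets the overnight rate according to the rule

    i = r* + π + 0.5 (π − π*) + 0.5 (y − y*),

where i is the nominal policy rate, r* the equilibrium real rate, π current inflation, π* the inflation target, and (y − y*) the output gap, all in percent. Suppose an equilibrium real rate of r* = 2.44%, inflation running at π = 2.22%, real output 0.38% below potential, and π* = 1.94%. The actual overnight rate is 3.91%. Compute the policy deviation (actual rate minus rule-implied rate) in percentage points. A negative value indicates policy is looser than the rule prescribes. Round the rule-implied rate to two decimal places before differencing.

-0.70 pp

Output 0.38% below potential → (y − y*) = -0.38.
i = 2.44 + 2.22 + 0.5 × (2.22 − 1.94) + 0.5 × (-0.38)
   = 2.44 + 2.22 + 0.14 − 0.19 = 4.61
Deviation = 3.91 − 4.61 = -0.70 pp.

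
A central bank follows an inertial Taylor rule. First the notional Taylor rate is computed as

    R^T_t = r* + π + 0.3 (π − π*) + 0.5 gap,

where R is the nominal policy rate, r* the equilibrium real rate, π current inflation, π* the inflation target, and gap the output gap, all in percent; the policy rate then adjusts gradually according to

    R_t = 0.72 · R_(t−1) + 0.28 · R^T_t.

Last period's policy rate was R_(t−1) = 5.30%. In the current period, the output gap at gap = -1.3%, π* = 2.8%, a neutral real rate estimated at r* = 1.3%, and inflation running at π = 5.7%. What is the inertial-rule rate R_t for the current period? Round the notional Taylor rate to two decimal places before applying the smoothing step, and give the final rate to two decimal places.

R^T_t = 1.3 + 5.7 + 0.3 × (5.7 − 2.8) + 0.5 × (-1.3)
   = 1.3 + 5.7 + 0.87 − 0.65 = 7.22
R_t = 0.72 × 5.30 + 0.28 × 7.22 = 3.816 + 2.0216 = 5.84

5.84%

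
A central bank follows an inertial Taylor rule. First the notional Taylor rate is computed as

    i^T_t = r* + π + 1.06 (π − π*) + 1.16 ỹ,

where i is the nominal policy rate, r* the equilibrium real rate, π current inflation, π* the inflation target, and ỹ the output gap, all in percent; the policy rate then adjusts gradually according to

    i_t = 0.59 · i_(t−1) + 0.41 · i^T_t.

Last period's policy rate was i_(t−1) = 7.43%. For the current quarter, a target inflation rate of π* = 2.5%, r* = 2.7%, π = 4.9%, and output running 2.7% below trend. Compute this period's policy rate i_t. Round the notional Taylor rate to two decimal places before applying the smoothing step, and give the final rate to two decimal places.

7.26%

Output 2.7% below potential → ỹ = -2.7.
i^T_t = 2.7 + 4.9 + 1.06 × (4.9 − 2.5) + 1.16 × (-2.7)
   = 2.7 + 4.9 + 2.544 − 3.132 = 7.01
i_t = 0.59 × 7.43 + 0.41 × 7.01 = 4.3837 + 2.8741 = 7.26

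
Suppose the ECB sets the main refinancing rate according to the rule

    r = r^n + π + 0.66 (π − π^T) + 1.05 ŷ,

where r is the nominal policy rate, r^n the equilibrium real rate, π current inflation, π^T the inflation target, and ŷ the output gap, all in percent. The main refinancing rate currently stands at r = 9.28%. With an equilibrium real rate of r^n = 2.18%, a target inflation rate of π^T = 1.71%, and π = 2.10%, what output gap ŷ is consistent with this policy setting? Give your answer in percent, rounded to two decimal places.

1.05 ŷ = 9.28 − 2.18 − 2.10 − 0.66 × (2.10 − 1.71) = 4.7426
ŷ = 4.7426 / 1.05 = 4.52

4.52%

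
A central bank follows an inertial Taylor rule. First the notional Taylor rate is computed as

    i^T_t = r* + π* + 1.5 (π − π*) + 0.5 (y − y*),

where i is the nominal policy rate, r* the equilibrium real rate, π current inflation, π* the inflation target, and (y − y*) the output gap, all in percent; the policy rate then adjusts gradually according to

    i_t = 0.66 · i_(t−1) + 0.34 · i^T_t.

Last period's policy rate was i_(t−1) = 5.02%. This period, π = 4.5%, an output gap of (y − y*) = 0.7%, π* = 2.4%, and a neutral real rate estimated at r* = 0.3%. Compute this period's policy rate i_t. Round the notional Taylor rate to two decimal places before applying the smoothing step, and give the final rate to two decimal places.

i^T_t = 0.3 + 2.4 + 1.5 × (4.5 − 2.4) + 0.5 × 0.7
   = 0.3 + 2.4 + 3.15 + 0.35 = 6.20
i_t = 0.66 × 5.02 + 0.34 × 6.20 = 3.3132 + 2.108 = 5.42

5.42%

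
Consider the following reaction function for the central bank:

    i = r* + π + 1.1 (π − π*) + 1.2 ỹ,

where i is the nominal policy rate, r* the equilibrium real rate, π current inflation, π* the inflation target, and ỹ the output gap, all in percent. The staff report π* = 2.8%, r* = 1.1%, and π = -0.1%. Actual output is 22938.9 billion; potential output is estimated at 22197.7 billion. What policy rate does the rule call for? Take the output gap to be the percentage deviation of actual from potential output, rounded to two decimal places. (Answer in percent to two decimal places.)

Output gap = 100 × (22938.9 − 22197.7) / 22197.7 = 3.34%.
i = 1.10 + (-0.10) + 1.1 × (-0.10 − 2.80) + 1.2 × 3.34
   = 1.10 − 0.1 − 3.19 + 4.008 = 1.82

1.82%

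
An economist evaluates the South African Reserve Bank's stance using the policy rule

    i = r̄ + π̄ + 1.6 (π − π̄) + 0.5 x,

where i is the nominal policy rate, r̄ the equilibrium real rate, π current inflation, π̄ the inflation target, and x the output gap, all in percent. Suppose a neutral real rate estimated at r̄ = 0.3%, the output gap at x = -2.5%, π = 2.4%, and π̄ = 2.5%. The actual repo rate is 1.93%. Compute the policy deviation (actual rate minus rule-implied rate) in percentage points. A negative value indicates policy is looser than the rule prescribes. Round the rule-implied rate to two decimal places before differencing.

i = 0.3 + 2.5 + 1.6 × (2.4 − 2.5) + 0.5 × (-2.5)
   = 0.3 + 2.5 − 0.16 − 1.25 = 1.39
Deviation = 1.93 − 1.39 = 0.54 pp.

0.54 pp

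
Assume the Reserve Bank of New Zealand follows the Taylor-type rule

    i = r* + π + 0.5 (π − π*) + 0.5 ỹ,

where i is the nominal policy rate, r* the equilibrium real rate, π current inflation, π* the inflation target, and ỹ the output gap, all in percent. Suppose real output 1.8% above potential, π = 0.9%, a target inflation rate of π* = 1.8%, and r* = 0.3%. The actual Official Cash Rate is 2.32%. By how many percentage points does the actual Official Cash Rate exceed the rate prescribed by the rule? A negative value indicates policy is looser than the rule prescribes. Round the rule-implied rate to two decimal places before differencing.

Output 1.8% above potential → ỹ = 1.8.
i = 0.3 + 0.9 + 0.5 × (0.9 − 1.8) + 0.5 × 1.8
   = 0.3 + 0.9 − 0.45 + 0.9 = 1.65
Deviation = 2.32 − 1.65 = 0.67 pp.

0.67 pp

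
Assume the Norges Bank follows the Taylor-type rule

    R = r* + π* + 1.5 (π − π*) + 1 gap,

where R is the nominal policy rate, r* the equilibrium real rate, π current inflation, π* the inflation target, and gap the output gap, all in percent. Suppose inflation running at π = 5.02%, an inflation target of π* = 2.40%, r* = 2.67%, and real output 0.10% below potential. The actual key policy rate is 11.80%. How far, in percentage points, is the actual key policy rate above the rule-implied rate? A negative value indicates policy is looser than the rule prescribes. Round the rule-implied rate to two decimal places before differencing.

2.90 pp

Output 0.10% below potential → gap = -0.10.
R = 2.67 + 2.40 + 1.5 × (5.02 − 2.40) + 1 × (-0.10)
   = 2.67 + 2.4 + 3.93 − 0.1 = 8.90
Deviation = 11.80 − 8.90 = 2.90 pp.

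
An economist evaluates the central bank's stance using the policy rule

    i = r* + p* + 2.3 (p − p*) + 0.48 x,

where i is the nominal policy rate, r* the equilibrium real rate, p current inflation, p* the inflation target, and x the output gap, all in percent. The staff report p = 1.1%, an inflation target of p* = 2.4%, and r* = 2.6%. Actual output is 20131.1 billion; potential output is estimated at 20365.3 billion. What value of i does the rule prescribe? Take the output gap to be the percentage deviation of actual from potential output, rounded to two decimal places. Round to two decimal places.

Output gap = 100 × (20131.1 − 20365.3) / 20365.3 = -1.15%.
i = 2.60 + 2.40 + 2.3 × (1.10 − 2.40) + 0.48 × (-1.15)
   = 2.60 + 2.4 − 2.99 − 0.552 = 1.46

1.46%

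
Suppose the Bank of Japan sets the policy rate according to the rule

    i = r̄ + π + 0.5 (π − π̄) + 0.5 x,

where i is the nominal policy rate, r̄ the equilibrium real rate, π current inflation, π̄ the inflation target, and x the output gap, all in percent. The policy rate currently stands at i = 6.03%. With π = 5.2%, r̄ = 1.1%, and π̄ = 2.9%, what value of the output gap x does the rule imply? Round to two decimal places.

0.5 x = 6.03 − 1.1 − 5.2 − 0.5 × (5.2 − 2.9) = -1.42
x = -1.42 / 0.5 = -2.84

-2.84%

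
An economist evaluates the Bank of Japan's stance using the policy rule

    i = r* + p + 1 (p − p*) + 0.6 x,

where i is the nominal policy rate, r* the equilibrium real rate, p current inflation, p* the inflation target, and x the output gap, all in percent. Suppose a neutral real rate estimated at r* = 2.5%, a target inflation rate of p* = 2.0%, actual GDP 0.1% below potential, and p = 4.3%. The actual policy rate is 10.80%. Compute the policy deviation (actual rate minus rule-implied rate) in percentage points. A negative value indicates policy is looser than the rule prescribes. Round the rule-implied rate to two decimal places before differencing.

Output 0.1% below potential → x = -0.1.
i = 2.5 + 4.3 + 1 × (4.3 − 2.0) + 0.6 × (-0.1)
   = 2.5 + 4.3 + 2.3 − 0.06 = 9.04
Deviation = 10.80 − 9.04 = 1.76 pp.

1.76 pp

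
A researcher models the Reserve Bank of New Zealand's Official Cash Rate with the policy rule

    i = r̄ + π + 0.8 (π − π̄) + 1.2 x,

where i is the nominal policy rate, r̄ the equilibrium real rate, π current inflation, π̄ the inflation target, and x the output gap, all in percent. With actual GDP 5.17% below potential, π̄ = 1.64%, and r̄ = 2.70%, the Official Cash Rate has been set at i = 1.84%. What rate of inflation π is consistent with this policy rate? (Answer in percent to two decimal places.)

3.70%

Output 5.17% below potential → x = -5.17.
Collecting π: i = r̄ + (1 + 0.8) π − 0.8 π̄ + 1.2 x
1.8 π = 1.84 − 2.70 + 0.8 × 1.64 − 1.2 × (-5.17) = 6.656
π = 6.656 / 1.8 = 3.70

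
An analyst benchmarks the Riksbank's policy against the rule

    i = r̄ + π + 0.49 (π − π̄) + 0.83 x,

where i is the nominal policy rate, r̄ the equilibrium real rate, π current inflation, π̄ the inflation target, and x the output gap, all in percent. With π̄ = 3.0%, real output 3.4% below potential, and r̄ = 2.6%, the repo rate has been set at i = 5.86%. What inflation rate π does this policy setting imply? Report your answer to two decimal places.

5.07%

Output 3.4% below potential → x = -3.4.
Collecting π: i = r̄ + (1 + 0.49) π − 0.49 π̄ + 0.83 x
1.49 π = 5.86 − 2.6 + 0.49 × 3.0 − 0.83 × (-3.4) = 7.552
π = 7.552 / 1.49 = 5.07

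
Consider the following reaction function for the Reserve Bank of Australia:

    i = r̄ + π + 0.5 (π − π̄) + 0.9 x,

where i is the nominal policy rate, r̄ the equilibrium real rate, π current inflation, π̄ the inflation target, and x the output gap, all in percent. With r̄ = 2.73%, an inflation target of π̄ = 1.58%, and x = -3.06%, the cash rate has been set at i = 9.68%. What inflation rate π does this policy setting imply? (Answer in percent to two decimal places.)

7.00%

Collecting π: i = r̄ + (1 + 0.5) π − 0.5 π̄ + 0.9 x
1.5 π = 9.68 − 2.73 + 0.5 × 1.58 − 0.9 × (-3.06) = 10.494
π = 10.494 / 1.5 = 7.00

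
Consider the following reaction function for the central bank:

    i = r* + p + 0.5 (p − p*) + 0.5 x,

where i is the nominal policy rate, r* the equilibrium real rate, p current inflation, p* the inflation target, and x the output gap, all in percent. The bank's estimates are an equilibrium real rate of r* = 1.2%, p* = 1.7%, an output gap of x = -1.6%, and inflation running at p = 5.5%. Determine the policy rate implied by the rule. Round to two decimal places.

7.80%

i = 1.2 + 5.5 + 0.5 × (5.5 − 1.7) + 0.5 × (-1.6)
   = 1.2 + 5.5 + 1.9 − 0.8 = 7.80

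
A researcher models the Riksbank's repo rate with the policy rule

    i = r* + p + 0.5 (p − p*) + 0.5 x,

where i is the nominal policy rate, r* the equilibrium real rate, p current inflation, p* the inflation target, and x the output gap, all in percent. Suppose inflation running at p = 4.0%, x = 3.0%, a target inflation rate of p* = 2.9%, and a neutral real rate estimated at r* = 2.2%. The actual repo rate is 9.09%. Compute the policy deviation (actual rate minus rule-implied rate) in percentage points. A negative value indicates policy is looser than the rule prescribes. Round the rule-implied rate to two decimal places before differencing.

i = 2.2 + 4.0 + 0.5 × (4.0 − 2.9) + 0.5 × 3.0
   = 2.2 + 4 + 0.55 + 1.5 = 8.25
Deviation = 9.09 − 8.25 = 0.84 pp.

0.84 pp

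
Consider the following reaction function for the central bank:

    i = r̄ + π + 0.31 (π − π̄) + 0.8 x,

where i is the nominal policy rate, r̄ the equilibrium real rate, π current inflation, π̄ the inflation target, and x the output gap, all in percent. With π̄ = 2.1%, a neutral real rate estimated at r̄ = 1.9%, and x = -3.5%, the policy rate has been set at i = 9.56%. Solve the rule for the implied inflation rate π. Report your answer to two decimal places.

Collecting π: i = r̄ + (1 + 0.31) π − 0.31 π̄ + 0.8 x
1.31 π = 9.56 − 1.9 + 0.31 × 2.1 − 0.8 × (-3.5) = 11.111
π = 11.111 / 1.31 = 8.48

8.48%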